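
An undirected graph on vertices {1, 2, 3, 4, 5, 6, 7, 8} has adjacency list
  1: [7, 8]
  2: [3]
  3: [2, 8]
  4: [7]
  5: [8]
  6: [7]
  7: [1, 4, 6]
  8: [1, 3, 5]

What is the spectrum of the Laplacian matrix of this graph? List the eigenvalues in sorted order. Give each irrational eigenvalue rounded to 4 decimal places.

[0, 0.2137, 0.6177, 1, 1.4977, 2.3537, 3.8408, 4.4763]

With the vertex order [1, 2, 3, 4, 5, 6, 7, 8], the degrees are [2, 1, 2, 1, 1, 1, 3, 3], giving D = diag(2, 1, 2, 1, 1, 1, 3, 3) and L = D - A. The multiplicity of 0 as a Laplacian eigenvalue equals the number of connected components. The single zero eigenvalue shows the graph is connected. There is one zero in the spectrum, matching the 1 component. The largest eigenvalue, 4.4763, is at most the vertex count 8.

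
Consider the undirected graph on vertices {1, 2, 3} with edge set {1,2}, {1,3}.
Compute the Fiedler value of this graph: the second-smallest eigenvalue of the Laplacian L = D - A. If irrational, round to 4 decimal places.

1

Reading degrees in the order [1, 2, 3] gives [2, 1, 1]; set D = diag(2, 1, 1) and form L = D - A. Computing the eigenvalues of L and sorting gives [0, 1, 3]. The Fiedler value lambda_2 = 1 is strictly positive, so the graph is connected. The largest eigenvalue, 3, is at most the vertex count 3. By the matrix-tree theorem the graph has (1/3) * product of the nonzero eigenvalues = 1 spanning tree.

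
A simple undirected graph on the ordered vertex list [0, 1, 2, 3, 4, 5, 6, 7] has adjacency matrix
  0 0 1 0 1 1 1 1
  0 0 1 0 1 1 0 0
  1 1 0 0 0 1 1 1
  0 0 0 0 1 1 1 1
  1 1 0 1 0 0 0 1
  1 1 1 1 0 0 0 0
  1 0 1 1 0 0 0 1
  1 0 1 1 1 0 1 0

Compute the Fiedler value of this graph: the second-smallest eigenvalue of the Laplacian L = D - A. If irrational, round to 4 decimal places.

With the vertex order [0, 1, 2, 3, 4, 5, 6, 7], the degrees are [5, 3, 5, 4, 4, 4, 4, 5], giving D = diag(5, 3, 5, 4, 4, 4, 4, 5) and L = D - A. Computing the eigenvalues of L and sorting gives [0, 2.5011, 3.5041, 4, 4.5751, 5.7574, 6.6624, 7]. The Fiedler value lambda_2 = 2.5011 is strictly positive, so the graph is connected. By the matrix-tree theorem the graph has (1/8) * product of the nonzero eigenvalues = 5383 spanning trees.

2.5011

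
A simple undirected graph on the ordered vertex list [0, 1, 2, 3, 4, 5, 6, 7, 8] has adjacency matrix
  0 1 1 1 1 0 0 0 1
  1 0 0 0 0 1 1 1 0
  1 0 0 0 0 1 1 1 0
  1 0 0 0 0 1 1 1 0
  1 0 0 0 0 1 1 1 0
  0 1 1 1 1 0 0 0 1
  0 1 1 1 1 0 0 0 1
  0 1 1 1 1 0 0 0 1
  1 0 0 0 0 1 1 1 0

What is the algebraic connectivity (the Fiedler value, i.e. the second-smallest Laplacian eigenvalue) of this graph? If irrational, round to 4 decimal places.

Reading degrees in the order [0, 1, 2, 3, 4, 5, 6, 7, 8] gives [5, 4, 4, 4, 4, 5, 5, 5, 4]; set D = diag(5, 4, 4, 4, 4, 5, 5, 5, 4) and form L = D - A. The smallest Laplacian eigenvalue is always 0. The next one, lambda_2 = 4, measures how hard the graph is to disconnect: larger values mean better connectivity.

4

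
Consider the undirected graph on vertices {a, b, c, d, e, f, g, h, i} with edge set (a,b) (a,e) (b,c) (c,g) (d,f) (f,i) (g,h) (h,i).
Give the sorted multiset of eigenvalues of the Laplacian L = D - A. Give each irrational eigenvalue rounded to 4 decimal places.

[0, 0.1206, 0.4679, 1, 1.6527, 2.3473, 3, 3.5321, 3.8794]

With the vertex order [a, b, c, d, e, f, g, h, i], the degrees are [2, 2, 2, 1, 1, 2, 2, 2, 2], giving D = diag(2, 2, 2, 1, 1, 2, 2, 2, 2) and L = D - A. The multiplicity of 0 as a Laplacian eigenvalue equals the number of connected components. The eigenvalues sum to 16, which equals trace(L) = 2|E|. By the matrix-tree theorem the graph has (1/9) * product of the nonzero eigenvalues = 1 spanning tree.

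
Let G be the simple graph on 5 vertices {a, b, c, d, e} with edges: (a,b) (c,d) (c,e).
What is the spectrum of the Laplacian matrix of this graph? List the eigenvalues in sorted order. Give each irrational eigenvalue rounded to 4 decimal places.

Each diagonal entry of L is the vertex degree and each off-diagonal entry is -1 where an edge is present, 0 otherwise; in the order [a, b, c, d, e] the diagonal is [1, 1, 2, 1, 1]. The multiplicity of 0 as a Laplacian eigenvalue equals the number of connected components. The 2 zero eigenvalues correspond to the 2 connected components.

[0, 0, 1, 2, 3]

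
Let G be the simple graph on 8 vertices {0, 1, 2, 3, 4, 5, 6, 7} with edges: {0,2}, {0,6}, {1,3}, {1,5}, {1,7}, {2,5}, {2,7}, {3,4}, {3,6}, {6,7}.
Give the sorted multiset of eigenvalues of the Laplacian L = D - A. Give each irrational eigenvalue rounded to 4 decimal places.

[0, 0.6385, 1.3820, 2, 2.8326, 3.6180, 4, 5.5289]

With the vertex order [0, 1, 2, 3, 4, 5, 6, 7], the degrees are [2, 3, 3, 3, 1, 2, 3, 3], giving D = diag(2, 3, 3, 3, 1, 2, 3, 3) and L = D - A. Diagonalising L (or applying a numerical eigensolver to the 8x8 matrix) gives the spectrum above. The single zero eigenvalue shows the graph is connected. There is one zero in the spectrum, matching the 1 component.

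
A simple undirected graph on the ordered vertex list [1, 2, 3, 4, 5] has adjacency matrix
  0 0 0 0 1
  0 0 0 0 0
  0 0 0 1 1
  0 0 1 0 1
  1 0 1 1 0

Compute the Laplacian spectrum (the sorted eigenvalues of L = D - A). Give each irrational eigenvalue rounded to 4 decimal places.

Reading degrees in the order [1, 2, 3, 4, 5] gives [1, 0, 2, 2, 3]; set D = diag(1, 0, 2, 2, 3) and form L = D - A. Diagonalising L (or applying a numerical eigensolver to the 5x5 matrix) gives the spectrum above. The 2 zero eigenvalues correspond to the 2 connected components.

[0, 0, 1, 3, 4]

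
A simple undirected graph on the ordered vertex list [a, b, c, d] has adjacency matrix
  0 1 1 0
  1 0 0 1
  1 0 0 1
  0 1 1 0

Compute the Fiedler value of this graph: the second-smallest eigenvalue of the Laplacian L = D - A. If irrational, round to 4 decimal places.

2

With the vertex order [a, b, c, d], the degrees are [2, 2, 2, 2], giving D = diag(2, 2, 2, 2) and L = D - A. Computing the eigenvalues of L and sorting gives [0, 2, 2, 4]. The Fiedler value lambda_2 = 2 is strictly positive, so the graph is connected.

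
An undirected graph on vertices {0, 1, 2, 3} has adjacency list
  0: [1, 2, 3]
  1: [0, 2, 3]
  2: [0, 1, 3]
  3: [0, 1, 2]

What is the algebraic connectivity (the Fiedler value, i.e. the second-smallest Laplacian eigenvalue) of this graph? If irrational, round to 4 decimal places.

With the vertex order [0, 1, 2, 3], the degrees are [3, 3, 3, 3], giving D = diag(3, 3, 3, 3) and L = D - A. The smallest Laplacian eigenvalue is always 0. The next one, lambda_2 = 4, measures how hard the graph is to disconnect: larger values mean better connectivity. The eigenvalues sum to 12, which equals trace(L) = 2|E|. The largest eigenvalue, 4, is at most the vertex count 4.

4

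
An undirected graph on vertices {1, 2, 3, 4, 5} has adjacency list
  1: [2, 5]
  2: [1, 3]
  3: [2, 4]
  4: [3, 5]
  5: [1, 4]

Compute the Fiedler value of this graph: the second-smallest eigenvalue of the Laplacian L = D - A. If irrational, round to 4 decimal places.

1.3820

With the vertex order [1, 2, 3, 4, 5], the degrees are [2, 2, 2, 2, 2], giving D = diag(2, 2, 2, 2, 2) and L = D - A. Computing the eigenvalues of L and sorting gives [0, 1.3820, 1.3820, 3.6180, 3.6180]. The Fiedler value lambda_2 = 1.3820 is strictly positive, so the graph is connected. By the matrix-tree theorem the graph has (1/5) * product of the nonzero eigenvalues = 5 spanning trees.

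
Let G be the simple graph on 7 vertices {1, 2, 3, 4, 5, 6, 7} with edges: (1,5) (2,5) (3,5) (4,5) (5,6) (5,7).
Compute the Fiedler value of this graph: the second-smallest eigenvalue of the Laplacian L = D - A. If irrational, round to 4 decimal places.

Reading degrees in the order [1, 2, 3, 4, 5, 6, 7] gives [1, 1, 1, 1, 6, 1, 1]; set D = diag(1, 1, 1, 1, 6, 1, 1) and form L = D - A. Computing the eigenvalues of L and sorting gives [0, 1, 1, 1, 1, 1, 7]. The Fiedler value lambda_2 = 1 is strictly positive, so the graph is connected. There is one zero in the spectrum, matching the 1 component.

1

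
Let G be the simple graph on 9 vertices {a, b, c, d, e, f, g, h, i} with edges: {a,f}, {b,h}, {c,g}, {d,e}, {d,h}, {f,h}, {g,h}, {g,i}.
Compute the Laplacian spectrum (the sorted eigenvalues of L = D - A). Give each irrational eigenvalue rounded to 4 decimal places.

[0, 0.3047, 0.3820, 0.7566, 1, 2.0960, 2.6180, 3.4609, 5.3818]

Reading degrees in the order [a, b, c, d, e, f, g, h, i] gives [1, 1, 1, 2, 1, 2, 3, 4, 1]; set D = diag(1, 1, 1, 2, 1, 2, 3, 4, 1) and form L = D - A. The multiplicity of 0 as a Laplacian eigenvalue equals the number of connected components. The single zero eigenvalue shows the graph is connected. There is one zero in the spectrum, matching the 1 component.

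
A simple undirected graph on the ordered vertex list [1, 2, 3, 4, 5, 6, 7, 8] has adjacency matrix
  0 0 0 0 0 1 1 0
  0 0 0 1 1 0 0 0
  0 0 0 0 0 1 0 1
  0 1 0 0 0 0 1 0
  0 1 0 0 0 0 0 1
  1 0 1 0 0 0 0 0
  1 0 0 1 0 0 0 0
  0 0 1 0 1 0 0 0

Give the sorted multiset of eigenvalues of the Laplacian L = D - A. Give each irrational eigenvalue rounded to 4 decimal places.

[0, 0.5858, 0.5858, 2, 2, 3.4142, 3.4142, 4]

Reading degrees in the order [1, 2, 3, 4, 5, 6, 7, 8] gives [2, 2, 2, 2, 2, 2, 2, 2]; set D = diag(2, 2, 2, 2, 2, 2, 2, 2) and form L = D - A. Since every row of L sums to 0, the all-ones vector is in the kernel and 0 is an eigenvalue. By the matrix-tree theorem the graph has (1/8) * product of the nonzero eigenvalues = 8 spanning trees.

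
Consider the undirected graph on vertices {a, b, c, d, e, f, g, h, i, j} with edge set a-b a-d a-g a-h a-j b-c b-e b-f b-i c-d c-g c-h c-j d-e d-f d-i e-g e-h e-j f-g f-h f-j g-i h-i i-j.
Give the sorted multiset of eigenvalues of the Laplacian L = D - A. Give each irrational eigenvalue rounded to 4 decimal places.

[0, 5, 5, 5, 5, 5, 5, 5, 5, 10]

Each diagonal entry of L is the vertex degree and each off-diagonal entry is -1 where an edge is present, 0 otherwise; in the order [a, b, c, d, e, f, g, h, i, j] the diagonal is [5, 5, 5, 5, 5, 5, 5, 5, 5, 5]. Diagonalising L (or applying a numerical eigensolver to the 10x10 matrix) gives the spectrum above. There is one zero in the spectrum, matching the 1 component. The largest eigenvalue, 10, is at most the vertex count 10.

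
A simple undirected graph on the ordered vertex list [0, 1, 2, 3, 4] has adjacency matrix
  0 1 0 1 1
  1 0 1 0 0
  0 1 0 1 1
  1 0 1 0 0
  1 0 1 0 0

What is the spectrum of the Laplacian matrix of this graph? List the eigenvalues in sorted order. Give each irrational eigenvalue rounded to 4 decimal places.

With the vertex order [0, 1, 2, 3, 4], the degrees are [3, 2, 3, 2, 2], giving D = diag(3, 2, 3, 2, 2) and L = D - A. Since every row of L sums to 0, the all-ones vector is in the kernel and 0 is an eigenvalue. By the matrix-tree theorem the graph has (1/5) * product of the nonzero eigenvalues = 12 spanning trees. There is one zero in the spectrum, matching the 1 component.

[0, 2, 2, 3, 5]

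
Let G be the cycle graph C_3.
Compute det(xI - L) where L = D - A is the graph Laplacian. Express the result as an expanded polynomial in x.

x^3 - 6x^2 + 9x

The graph has 3 vertices and degree multiset [2, 2, 2]; D is the diagonal matrix of degrees and L = D - A. The eigenvalues of L are [0, 3, 3]; the characteristic polynomial is the product of (x - lambda_i), which multiplies out to x^3 - 6x^2 + 9x. The constant term is 0 because L is singular (the all-ones vector lies in its kernel). The largest eigenvalue, 3, is at most the vertex count 3.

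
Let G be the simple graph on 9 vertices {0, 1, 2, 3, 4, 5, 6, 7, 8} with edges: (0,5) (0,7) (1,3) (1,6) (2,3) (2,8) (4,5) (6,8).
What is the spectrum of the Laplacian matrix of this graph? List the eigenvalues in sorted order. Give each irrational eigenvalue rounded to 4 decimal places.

With the vertex order [0, 1, 2, 3, 4, 5, 6, 7, 8], the degrees are [2, 2, 2, 2, 1, 2, 2, 1, 2], giving D = diag(2, 2, 2, 2, 1, 2, 2, 1, 2) and L = D - A. Diagonalising L (or applying a numerical eigensolver to the 9x9 matrix) gives the spectrum above. The 2 zero eigenvalues correspond to the 2 connected components.

[0, 0, 0.5858, 1.3820, 1.3820, 2, 3.4142, 3.6180, 3.6180]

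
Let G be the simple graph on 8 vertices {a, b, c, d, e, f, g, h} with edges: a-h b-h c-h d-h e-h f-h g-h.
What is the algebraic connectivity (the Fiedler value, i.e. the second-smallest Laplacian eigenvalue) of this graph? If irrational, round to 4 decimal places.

1

Each diagonal entry of L is the vertex degree and each off-diagonal entry is -1 where an edge is present, 0 otherwise; in the order [a, b, c, d, e, f, g, h] the diagonal is [1, 1, 1, 1, 1, 1, 1, 7]. Computing the eigenvalues of L and sorting gives [0, 1, 1, 1, 1, 1, 1, 8]. The Fiedler value lambda_2 = 1 is strictly positive, so the graph is connected.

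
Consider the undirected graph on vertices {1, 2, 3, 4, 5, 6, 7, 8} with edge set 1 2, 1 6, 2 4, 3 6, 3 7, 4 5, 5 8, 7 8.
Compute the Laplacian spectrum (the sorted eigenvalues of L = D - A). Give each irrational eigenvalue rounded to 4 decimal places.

With the vertex order [1, 2, 3, 4, 5, 6, 7, 8], the degrees are [2, 2, 2, 2, 2, 2, 2, 2], giving D = diag(2, 2, 2, 2, 2, 2, 2, 2) and L = D - A. The multiplicity of 0 as a Laplacian eigenvalue equals the number of connected components. There is one zero in the spectrum, matching the 1 component. By the matrix-tree theorem the graph has (1/8) * product of the nonzero eigenvalues = 8 spanning trees.

[0, 0.5858, 0.5858, 2, 2, 3.4142, 3.4142, 4]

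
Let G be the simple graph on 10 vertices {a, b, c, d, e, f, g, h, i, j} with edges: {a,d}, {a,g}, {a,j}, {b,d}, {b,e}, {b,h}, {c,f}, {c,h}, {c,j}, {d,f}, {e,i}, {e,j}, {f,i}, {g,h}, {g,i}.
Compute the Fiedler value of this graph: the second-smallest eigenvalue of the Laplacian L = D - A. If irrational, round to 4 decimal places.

2

Each diagonal entry of L is the vertex degree and each off-diagonal entry is -1 where an edge is present, 0 otherwise; in the order [a, b, c, d, e, f, g, h, i, j] the diagonal is [3, 3, 3, 3, 3, 3, 3, 3, 3, 3]. The smallest Laplacian eigenvalue is always 0. The next one, lambda_2 = 2, measures how hard the graph is to disconnect: larger values mean better connectivity. The largest eigenvalue, 5, is at most the vertex count 10.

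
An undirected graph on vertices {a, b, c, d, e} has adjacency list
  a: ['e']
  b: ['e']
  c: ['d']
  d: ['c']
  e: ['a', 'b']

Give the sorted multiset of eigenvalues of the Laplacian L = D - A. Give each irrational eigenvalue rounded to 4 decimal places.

[0, 0, 1, 2, 3]

Reading degrees in the order [a, b, c, d, e] gives [1, 1, 1, 1, 2]; set D = diag(1, 1, 1, 1, 2) and form L = D - A. L is symmetric positive semidefinite, so every eigenvalue is real and nonnegative. The 2 zero eigenvalues correspond to the 2 connected components. The largest eigenvalue, 3, is at most the vertex count 5.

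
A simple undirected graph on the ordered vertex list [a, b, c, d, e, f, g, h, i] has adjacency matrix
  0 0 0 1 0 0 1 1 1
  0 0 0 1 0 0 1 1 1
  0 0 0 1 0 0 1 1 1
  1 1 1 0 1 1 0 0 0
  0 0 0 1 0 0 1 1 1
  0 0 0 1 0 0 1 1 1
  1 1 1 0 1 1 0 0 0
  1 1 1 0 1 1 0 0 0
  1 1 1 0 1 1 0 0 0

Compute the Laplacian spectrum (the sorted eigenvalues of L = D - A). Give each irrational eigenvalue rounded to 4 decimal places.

With the vertex order [a, b, c, d, e, f, g, h, i], the degrees are [4, 4, 4, 5, 4, 4, 5, 5, 5], giving D = diag(4, 4, 4, 5, 4, 4, 5, 5, 5) and L = D - A. Diagonalising L (or applying a numerical eigensolver to the 9x9 matrix) gives the spectrum above. By the matrix-tree theorem the graph has (1/9) * product of the nonzero eigenvalues = 32000 spanning trees. The largest eigenvalue, 9, is at most the vertex count 9.

[0, 4, 4, 4, 4, 5, 5, 5, 9]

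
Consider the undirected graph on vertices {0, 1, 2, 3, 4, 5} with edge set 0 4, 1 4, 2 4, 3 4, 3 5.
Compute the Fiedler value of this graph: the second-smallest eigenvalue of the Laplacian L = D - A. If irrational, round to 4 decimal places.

With the vertex order [0, 1, 2, 3, 4, 5], the degrees are [1, 1, 1, 2, 4, 1], giving D = diag(1, 1, 1, 2, 4, 1) and L = D - A. Computing the eigenvalues of L and sorting gives [0, 0.4859, 1, 1, 2.4280, 5.0861]. The Fiedler value lambda_2 = 0.4859 is strictly positive, so the graph is connected. There is one zero in the spectrum, matching the 1 component. The eigenvalues sum to 10, which equals trace(L) = 2|E|.

0.4859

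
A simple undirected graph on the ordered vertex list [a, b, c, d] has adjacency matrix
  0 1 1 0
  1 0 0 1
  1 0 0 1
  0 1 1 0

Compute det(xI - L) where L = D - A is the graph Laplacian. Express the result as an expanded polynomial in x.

x^4 - 8x^3 + 20x^2 - 16x

Reading degrees in the order [a, b, c, d] gives [2, 2, 2, 2]; set D = diag(2, 2, 2, 2) and form L = D - A. The eigenvalues of L are [0, 2, 2, 4]; the characteristic polynomial is the product of (x - lambda_i), which multiplies out to x^4 - 8x^3 + 20x^2 - 16x. The constant term is 0 because L is singular (the all-ones vector lies in its kernel). The largest eigenvalue, 4, is at most the vertex count 4. There is one zero in the spectrum, matching the 1 component.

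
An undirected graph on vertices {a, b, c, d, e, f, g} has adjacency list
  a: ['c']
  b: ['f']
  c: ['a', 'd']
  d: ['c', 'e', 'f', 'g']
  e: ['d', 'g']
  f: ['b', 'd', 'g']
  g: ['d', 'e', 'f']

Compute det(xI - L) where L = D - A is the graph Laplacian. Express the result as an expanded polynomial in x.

With the vertex order [a, b, c, d, e, f, g], the degrees are [1, 1, 2, 4, 2, 3, 3], giving D = diag(1, 1, 2, 4, 2, 3, 3) and L = D - A. L has integer entries, so p(x) = det(xI - L) has integer coefficients. Expanding the determinant yields x^7 - 16x^6 + 98x^5 - 288x^4 + 415x^3 - 264x^2 + 56x. The coefficient of x^6 equals -trace(L) = -16, matching the sum of degrees. The largest eigenvalue, 5.1879, is at most the vertex count 7. By the matrix-tree theorem the graph has (1/7) * product of the nonzero eigenvalues = 8 spanning trees.

x^7 - 16x^6 + 98x^5 - 288x^4 + 415x^3 - 264x^2 + 56x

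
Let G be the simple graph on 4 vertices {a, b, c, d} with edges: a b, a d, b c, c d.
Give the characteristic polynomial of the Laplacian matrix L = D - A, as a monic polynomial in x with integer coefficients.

x^4 - 8x^3 + 20x^2 - 16x

Reading degrees in the order [a, b, c, d] gives [2, 2, 2, 2]; set D = diag(2, 2, 2, 2) and form L = D - A. The eigenvalues of L are [0, 2, 2, 4]; the characteristic polynomial is the product of (x - lambda_i), which multiplies out to x^4 - 8x^3 + 20x^2 - 16x. The constant term is 0 because L is singular (the all-ones vector lies in its kernel). The largest eigenvalue, 4, is at most the vertex count 4. There is one zero in the spectrum, matching the 1 component.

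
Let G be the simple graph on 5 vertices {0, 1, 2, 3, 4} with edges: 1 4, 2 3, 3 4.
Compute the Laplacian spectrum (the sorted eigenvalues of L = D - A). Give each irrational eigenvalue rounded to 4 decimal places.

[0, 0, 0.5858, 2, 3.4142]

Each diagonal entry of L is the vertex degree and each off-diagonal entry is -1 where an edge is present, 0 otherwise; in the order [0, 1, 2, 3, 4] the diagonal is [0, 1, 1, 2, 2]. Diagonalising L (or applying a numerical eigensolver to the 5x5 matrix) gives the spectrum above. The 2 zero eigenvalues correspond to the 2 connected components.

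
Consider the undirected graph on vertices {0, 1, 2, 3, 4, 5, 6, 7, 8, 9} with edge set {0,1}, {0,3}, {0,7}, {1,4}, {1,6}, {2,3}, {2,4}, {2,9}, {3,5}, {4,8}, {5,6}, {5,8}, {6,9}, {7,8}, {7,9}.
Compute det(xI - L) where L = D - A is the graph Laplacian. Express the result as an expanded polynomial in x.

x^10 - 30x^9 + 390x^8 - 2880x^7 + 13305x^6 - 39882x^5 + 77640x^4 - 94800x^3 + 66000x^2 - 20000x

Each diagonal entry of L is the vertex degree and each off-diagonal entry is -1 where an edge is present, 0 otherwise; in the order [0, 1, 2, 3, 4, 5, 6, 7, 8, 9] the diagonal is [3, 3, 3, 3, 3, 3, 3, 3, 3, 3]. The eigenvalues of L are [0, 2, 2, 2, 2, 2, 5, 5, 5, 5]; the characteristic polynomial is the product of (x - lambda_i), which multiplies out to x^10 - 30x^9 + 390x^8 - 2880x^7 + 13305x^6 - 39882x^5 + 77640x^4 - 94800x^3 + 66000x^2 - 20000x. The coefficient of x^9 equals -trace(L) = -30, matching the sum of degrees. There is one zero in the spectrum, matching the 1 component.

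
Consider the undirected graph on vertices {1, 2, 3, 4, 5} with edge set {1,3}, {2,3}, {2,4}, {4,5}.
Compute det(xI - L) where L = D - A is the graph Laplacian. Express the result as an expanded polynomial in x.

x^5 - 8x^4 + 21x^3 - 20x^2 + 5x

Each diagonal entry of L is the vertex degree and each off-diagonal entry is -1 where an edge is present, 0 otherwise; in the order [1, 2, 3, 4, 5] the diagonal is [1, 2, 2, 2, 1]. L has integer entries, so p(x) = det(xI - L) has integer coefficients. Expanding the determinant yields x^5 - 8x^4 + 21x^3 - 20x^2 + 5x. The constant term is 0 because L is singular (the all-ones vector lies in its kernel).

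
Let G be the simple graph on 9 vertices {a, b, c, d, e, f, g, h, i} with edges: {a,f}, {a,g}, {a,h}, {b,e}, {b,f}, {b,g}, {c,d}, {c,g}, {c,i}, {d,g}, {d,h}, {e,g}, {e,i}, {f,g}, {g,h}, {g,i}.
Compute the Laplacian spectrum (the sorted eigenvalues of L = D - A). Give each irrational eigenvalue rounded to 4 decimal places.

[0, 1.5858, 1.5858, 3, 3, 4.4142, 4.4142, 5, 9]

Reading degrees in the order [a, b, c, d, e, f, g, h, i] gives [3, 3, 3, 3, 3, 3, 8, 3, 3]; set D = diag(3, 3, 3, 3, 3, 3, 8, 3, 3) and form L = D - A. Diagonalising L (or applying a numerical eigensolver to the 9x9 matrix) gives the spectrum above. The single zero eigenvalue shows the graph is connected. There is one zero in the spectrum, matching the 1 component.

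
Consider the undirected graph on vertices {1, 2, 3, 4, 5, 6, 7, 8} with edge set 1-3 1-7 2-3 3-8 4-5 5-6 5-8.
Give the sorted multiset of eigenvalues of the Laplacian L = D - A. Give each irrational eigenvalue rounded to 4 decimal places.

With the vertex order [1, 2, 3, 4, 5, 6, 7, 8], the degrees are [2, 1, 3, 1, 3, 1, 1, 2], giving D = diag(2, 1, 3, 1, 3, 1, 1, 2) and L = D - A. Diagonalising L (or applying a numerical eigensolver to the 8x8 matrix) gives the spectrum above. The single zero eigenvalue shows the graph is connected.

[0, 0.2137, 0.6177, 1, 1.4977, 2.3537, 3.8408, 4.4763]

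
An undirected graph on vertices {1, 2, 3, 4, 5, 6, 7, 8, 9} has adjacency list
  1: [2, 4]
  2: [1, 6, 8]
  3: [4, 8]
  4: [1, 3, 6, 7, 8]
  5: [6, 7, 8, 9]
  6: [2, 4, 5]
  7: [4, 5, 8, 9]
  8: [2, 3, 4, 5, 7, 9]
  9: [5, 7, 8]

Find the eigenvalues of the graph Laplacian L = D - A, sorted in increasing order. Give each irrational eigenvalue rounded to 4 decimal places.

[0, 1.3304, 1.7564, 2.5084, 3.5859, 4.3334, 4.8637, 6.1848, 7.4369]

With the vertex order [1, 2, 3, 4, 5, 6, 7, 8, 9], the degrees are [2, 3, 2, 5, 4, 3, 4, 6, 3], giving D = diag(2, 3, 2, 5, 4, 3, 4, 6, 3) and L = D - A. Diagonalising L (or applying a numerical eigensolver to the 9x9 matrix) gives the spectrum above. The eigenvalues sum to 32, which equals trace(L) = 2|E|.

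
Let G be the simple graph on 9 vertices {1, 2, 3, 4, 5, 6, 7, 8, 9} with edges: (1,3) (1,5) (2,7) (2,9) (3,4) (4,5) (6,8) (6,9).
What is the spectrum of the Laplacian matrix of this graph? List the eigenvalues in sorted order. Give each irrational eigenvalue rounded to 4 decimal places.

[0, 0, 0.3820, 1.3820, 2, 2, 2.6180, 3.6180, 4]

Reading degrees in the order [1, 2, 3, 4, 5, 6, 7, 8, 9] gives [2, 2, 2, 2, 2, 2, 1, 1, 2]; set D = diag(2, 2, 2, 2, 2, 2, 1, 1, 2) and form L = D - A. The multiplicity of 0 as a Laplacian eigenvalue equals the number of connected components. The 2 zero eigenvalues correspond to the 2 connected components.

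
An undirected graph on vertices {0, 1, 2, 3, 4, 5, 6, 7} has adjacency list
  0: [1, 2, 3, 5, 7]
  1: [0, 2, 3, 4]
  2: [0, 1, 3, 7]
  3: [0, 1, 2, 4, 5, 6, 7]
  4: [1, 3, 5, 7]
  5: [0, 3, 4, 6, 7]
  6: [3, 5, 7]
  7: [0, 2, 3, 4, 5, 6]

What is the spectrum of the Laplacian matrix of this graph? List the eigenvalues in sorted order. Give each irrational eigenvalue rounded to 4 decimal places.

With the vertex order [0, 1, 2, 3, 4, 5, 6, 7], the degrees are [5, 4, 4, 7, 4, 5, 3, 6], giving D = diag(5, 4, 4, 7, 4, 5, 3, 6) and L = D - A. Diagonalising L (or applying a numerical eigensolver to the 8x8 matrix) gives the spectrum above. By the matrix-tree theorem the graph has (1/8) * product of the nonzero eigenvalues = 10939 spanning trees.

[0, 2.5514, 3.6792, 4.6125, 5.2131, 6.5930, 7.3509, 8]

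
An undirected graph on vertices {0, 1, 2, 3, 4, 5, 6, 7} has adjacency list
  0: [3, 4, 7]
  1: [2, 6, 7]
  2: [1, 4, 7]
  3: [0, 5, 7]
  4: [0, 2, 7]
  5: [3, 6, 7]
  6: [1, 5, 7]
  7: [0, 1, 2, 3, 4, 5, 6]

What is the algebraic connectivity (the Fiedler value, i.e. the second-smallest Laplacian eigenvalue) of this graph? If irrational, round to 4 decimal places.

1.7530

Each diagonal entry of L is the vertex degree and each off-diagonal entry is -1 where an edge is present, 0 otherwise; in the order [0, 1, 2, 3, 4, 5, 6, 7] the diagonal is [3, 3, 3, 3, 3, 3, 3, 7]. The smallest Laplacian eigenvalue is always 0. The next one, lambda_2 = 1.7530, measures how hard the graph is to disconnect: larger values mean better connectivity.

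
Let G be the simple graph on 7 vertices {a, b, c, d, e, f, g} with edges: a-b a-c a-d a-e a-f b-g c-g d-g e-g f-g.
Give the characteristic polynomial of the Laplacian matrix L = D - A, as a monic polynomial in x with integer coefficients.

x^7 - 20x^6 + 155x^5 - 600x^4 + 1240x^3 - 1312x^2 + 560x

With the vertex order [a, b, c, d, e, f, g], the degrees are [5, 2, 2, 2, 2, 2, 5], giving D = diag(5, 2, 2, 2, 2, 2, 5) and L = D - A. L has integer entries, so p(x) = det(xI - L) has integer coefficients. Expanding the determinant yields x^7 - 20x^6 + 155x^5 - 600x^4 + 1240x^3 - 1312x^2 + 560x. Since p(0) = det(-L) = 0, x divides p(x).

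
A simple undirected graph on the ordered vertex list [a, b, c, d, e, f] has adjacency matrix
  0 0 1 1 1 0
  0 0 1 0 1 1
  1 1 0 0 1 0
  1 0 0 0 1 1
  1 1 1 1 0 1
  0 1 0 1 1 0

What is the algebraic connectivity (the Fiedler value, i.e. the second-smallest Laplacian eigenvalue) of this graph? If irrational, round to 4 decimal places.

With the vertex order [a, b, c, d, e, f], the degrees are [3, 3, 3, 3, 5, 3], giving D = diag(3, 3, 3, 3, 5, 3) and L = D - A. Computing the eigenvalues of L and sorting gives [0, 2.3820, 2.3820, 4.6180, 4.6180, 6]. The Fiedler value lambda_2 = 2.3820 is strictly positive, so the graph is connected. There is one zero in the spectrum, matching the 1 component. The eigenvalues sum to 20, which equals trace(L) = 2|E|.

2.3820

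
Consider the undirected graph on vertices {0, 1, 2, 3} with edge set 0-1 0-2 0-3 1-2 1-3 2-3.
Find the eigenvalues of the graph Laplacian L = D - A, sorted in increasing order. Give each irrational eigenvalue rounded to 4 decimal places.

Reading degrees in the order [0, 1, 2, 3] gives [3, 3, 3, 3]; set D = diag(3, 3, 3, 3) and form L = D - A. L is symmetric positive semidefinite, so every eigenvalue is real and nonnegative. By the matrix-tree theorem the graph has (1/4) * product of the nonzero eigenvalues = 16 spanning trees.

[0, 4, 4, 4]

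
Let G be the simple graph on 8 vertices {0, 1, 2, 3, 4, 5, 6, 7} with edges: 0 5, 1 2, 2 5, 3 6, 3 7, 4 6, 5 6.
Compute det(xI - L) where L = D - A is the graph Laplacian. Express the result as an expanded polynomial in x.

With the vertex order [0, 1, 2, 3, 4, 5, 6, 7], the degrees are [1, 1, 2, 2, 1, 3, 3, 1], giving D = diag(1, 1, 2, 2, 1, 3, 3, 1) and L = D - A. L has integer entries, so p(x) = det(xI - L) has integer coefficients. Expanding the determinant yields x^8 - 14x^7 + 76x^6 - 204x^5 + 286x^4 - 204x^3 + 68x^2 - 8x. The constant term is 0 because L is singular (the all-ones vector lies in its kernel). The eigenvalues sum to 14, which equals trace(L) = 2|E|.

x^8 - 14x^7 + 76x^6 - 204x^5 + 286x^4 - 204x^3 + 68x^2 - 8x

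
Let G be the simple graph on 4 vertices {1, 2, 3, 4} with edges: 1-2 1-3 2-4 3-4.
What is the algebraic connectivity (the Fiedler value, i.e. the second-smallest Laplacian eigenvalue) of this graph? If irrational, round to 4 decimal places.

Reading degrees in the order [1, 2, 3, 4] gives [2, 2, 2, 2]; set D = diag(2, 2, 2, 2) and form L = D - A. Computing the eigenvalues of L and sorting gives [0, 2, 2, 4]. The Fiedler value lambda_2 = 2 is strictly positive, so the graph is connected. The largest eigenvalue, 4, is at most the vertex count 4.

2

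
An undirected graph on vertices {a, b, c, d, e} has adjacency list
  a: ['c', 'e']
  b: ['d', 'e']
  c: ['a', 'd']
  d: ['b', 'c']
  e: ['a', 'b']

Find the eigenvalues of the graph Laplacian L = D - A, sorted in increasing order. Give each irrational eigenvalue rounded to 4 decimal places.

With the vertex order [a, b, c, d, e], the degrees are [2, 2, 2, 2, 2], giving D = diag(2, 2, 2, 2, 2) and L = D - A. Since every row of L sums to 0, the all-ones vector is in the kernel and 0 is an eigenvalue. There is one zero in the spectrum, matching the 1 component. The eigenvalues sum to 10, which equals trace(L) = 2|E|.

[0, 1.3820, 1.3820, 3.6180, 3.6180]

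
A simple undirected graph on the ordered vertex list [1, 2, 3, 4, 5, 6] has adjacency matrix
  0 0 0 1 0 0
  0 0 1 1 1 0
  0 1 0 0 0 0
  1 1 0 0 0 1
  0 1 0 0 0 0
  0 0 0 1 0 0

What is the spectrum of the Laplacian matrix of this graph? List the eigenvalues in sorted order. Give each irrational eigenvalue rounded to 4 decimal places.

With the vertex order [1, 2, 3, 4, 5, 6], the degrees are [1, 3, 1, 3, 1, 1], giving D = diag(1, 3, 1, 3, 1, 1) and L = D - A. Since every row of L sums to 0, the all-ones vector is in the kernel and 0 is an eigenvalue. The largest eigenvalue, 4.5616, is at most the vertex count 6.

[0, 0.4384, 1, 1, 3, 4.5616]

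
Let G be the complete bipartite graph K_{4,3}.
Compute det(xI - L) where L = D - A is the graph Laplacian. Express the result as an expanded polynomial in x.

The graph has 7 vertices and degree multiset [4, 4, 4, 3, 3, 3, 3]; D is the diagonal matrix of degrees and L = D - A. The eigenvalues of L are [0, 3, 3, 3, 4, 4, 7]; the characteristic polynomial is the product of (x - lambda_i), which multiplies out to x^7 - 24x^6 + 234x^5 - 1192x^4 + 3357x^3 - 4968x^2 + 3024x. The constant term is 0 because L is singular (the all-ones vector lies in its kernel).

x^7 - 24x^6 + 234x^5 - 1192x^4 + 3357x^3 - 4968x^2 + 3024x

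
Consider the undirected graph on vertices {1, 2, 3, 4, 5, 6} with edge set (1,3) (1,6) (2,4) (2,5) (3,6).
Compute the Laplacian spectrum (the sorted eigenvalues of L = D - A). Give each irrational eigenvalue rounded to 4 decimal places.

[0, 0, 1, 3, 3, 3]

Each diagonal entry of L is the vertex degree and each off-diagonal entry is -1 where an edge is present, 0 otherwise; in the order [1, 2, 3, 4, 5, 6] the diagonal is [2, 2, 2, 1, 1, 2]. Diagonalising L (or applying a numerical eigensolver to the 6x6 matrix) gives the spectrum above. The 2 zero eigenvalues correspond to the 2 connected components.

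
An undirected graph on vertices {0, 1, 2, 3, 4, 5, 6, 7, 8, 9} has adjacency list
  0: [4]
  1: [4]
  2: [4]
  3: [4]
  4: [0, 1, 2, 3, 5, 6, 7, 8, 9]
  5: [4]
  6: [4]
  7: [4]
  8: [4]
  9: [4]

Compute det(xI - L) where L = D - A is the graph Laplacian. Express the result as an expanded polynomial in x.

x^10 - 18x^9 + 108x^8 - 336x^7 + 630x^6 - 756x^5 + 588x^4 - 288x^3 + 81x^2 - 10x

Reading degrees in the order [0, 1, 2, 3, 4, 5, 6, 7, 8, 9] gives [1, 1, 1, 1, 9, 1, 1, 1, 1, 1]; set D = diag(1, 1, 1, 1, 9, 1, 1, 1, 1, 1) and form L = D - A. Computing det(xI - L) by cofactor expansion (or equivalently via sum-over-permutations) gives x^10 - 18x^9 + 108x^8 - 336x^7 + 630x^6 - 756x^5 + 588x^4 - 288x^3 + 81x^2 - 10x. The constant term is 0 because L is singular (the all-ones vector lies in its kernel). There is one zero in the spectrum, matching the 1 component.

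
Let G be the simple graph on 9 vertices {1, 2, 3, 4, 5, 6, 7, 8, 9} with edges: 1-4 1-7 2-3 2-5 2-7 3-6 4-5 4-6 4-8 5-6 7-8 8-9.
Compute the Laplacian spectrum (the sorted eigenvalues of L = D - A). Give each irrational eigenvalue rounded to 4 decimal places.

[0, 0.5970, 1.2341, 2, 2.4974, 3, 4.0894, 5, 5.5822]

Each diagonal entry of L is the vertex degree and each off-diagonal entry is -1 where an edge is present, 0 otherwise; in the order [1, 2, 3, 4, 5, 6, 7, 8, 9] the diagonal is [2, 3, 2, 4, 3, 3, 3, 3, 1]. Since every row of L sums to 0, the all-ones vector is in the kernel and 0 is an eigenvalue.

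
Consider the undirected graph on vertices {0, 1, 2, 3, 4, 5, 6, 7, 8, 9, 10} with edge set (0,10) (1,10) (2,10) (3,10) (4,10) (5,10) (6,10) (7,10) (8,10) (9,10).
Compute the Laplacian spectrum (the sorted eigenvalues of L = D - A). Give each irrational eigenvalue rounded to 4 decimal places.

With the vertex order [0, 1, 2, 3, 4, 5, 6, 7, 8, 9, 10], the degrees are [1, 1, 1, 1, 1, 1, 1, 1, 1, 1, 10], giving D = diag(1, 1, 1, 1, 1, 1, 1, 1, 1, 1, 10) and L = D - A. Since every row of L sums to 0, the all-ones vector is in the kernel and 0 is an eigenvalue. The single zero eigenvalue shows the graph is connected. By the matrix-tree theorem the graph has (1/11) * product of the nonzero eigenvalues = 1 spanning tree. The largest eigenvalue, 11, is at most the vertex count 11.

[0, 1, 1, 1, 1, 1, 1, 1, 1, 1, 11]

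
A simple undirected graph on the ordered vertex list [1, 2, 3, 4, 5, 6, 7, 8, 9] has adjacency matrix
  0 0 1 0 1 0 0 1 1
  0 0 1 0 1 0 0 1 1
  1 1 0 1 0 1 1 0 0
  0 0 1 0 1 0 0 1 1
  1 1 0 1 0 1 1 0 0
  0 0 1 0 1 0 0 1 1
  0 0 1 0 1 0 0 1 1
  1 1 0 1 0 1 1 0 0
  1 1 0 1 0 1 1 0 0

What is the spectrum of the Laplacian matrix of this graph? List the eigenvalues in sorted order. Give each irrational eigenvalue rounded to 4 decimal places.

[0, 4, 4, 4, 4, 5, 5, 5, 9]

With the vertex order [1, 2, 3, 4, 5, 6, 7, 8, 9], the degrees are [4, 4, 5, 4, 5, 4, 4, 5, 5], giving D = diag(4, 4, 5, 4, 5, 4, 4, 5, 5) and L = D - A. Since every row of L sums to 0, the all-ones vector is in the kernel and 0 is an eigenvalue. The single zero eigenvalue shows the graph is connected.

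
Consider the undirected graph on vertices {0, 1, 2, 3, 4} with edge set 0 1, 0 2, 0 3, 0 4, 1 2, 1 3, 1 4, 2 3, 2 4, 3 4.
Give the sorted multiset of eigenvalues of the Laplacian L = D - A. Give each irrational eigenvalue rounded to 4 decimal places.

Reading degrees in the order [0, 1, 2, 3, 4] gives [4, 4, 4, 4, 4]; set D = diag(4, 4, 4, 4, 4) and form L = D - A. The multiplicity of 0 as a Laplacian eigenvalue equals the number of connected components. The single zero eigenvalue shows the graph is connected. The largest eigenvalue, 5, is at most the vertex count 5.

[0, 5, 5, 5, 5]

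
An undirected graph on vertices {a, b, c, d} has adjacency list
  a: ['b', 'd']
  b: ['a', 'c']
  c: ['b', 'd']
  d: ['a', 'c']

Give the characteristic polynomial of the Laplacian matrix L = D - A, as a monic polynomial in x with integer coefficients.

With the vertex order [a, b, c, d], the degrees are [2, 2, 2, 2], giving D = diag(2, 2, 2, 2) and L = D - A. The eigenvalues of L are [0, 2, 2, 4]; the characteristic polynomial is the product of (x - lambda_i), which multiplies out to x^4 - 8x^3 + 20x^2 - 16x. Since p(0) = det(-L) = 0, x divides p(x). The eigenvalues sum to 8, which equals trace(L) = 2|E|.

x^4 - 8x^3 + 20x^2 - 16x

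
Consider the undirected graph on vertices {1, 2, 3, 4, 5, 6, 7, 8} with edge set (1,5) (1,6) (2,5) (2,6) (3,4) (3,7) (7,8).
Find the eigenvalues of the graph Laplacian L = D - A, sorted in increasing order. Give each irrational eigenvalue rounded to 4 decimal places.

[0, 0, 0.5858, 2, 2, 2, 3.4142, 4]

Reading degrees in the order [1, 2, 3, 4, 5, 6, 7, 8] gives [2, 2, 2, 1, 2, 2, 2, 1]; set D = diag(2, 2, 2, 1, 2, 2, 2, 1) and form L = D - A. Diagonalising L (or applying a numerical eigensolver to the 8x8 matrix) gives the spectrum above. The 2 zero eigenvalues correspond to the 2 connected components. There are 2 zeros in the spectrum, matching the 2 components.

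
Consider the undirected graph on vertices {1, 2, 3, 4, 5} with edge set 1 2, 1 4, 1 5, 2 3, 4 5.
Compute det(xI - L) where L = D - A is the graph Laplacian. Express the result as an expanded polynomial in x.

With the vertex order [1, 2, 3, 4, 5], the degrees are [3, 2, 1, 2, 2], giving D = diag(3, 2, 1, 2, 2) and L = D - A. L has integer entries, so p(x) = det(xI - L) has integer coefficients. Expanding the determinant yields x^5 - 10x^4 + 34x^3 - 44x^2 + 15x. Since p(0) = det(-L) = 0, x divides p(x). The eigenvalues sum to 10, which equals trace(L) = 2|E|.

x^5 - 10x^4 + 34x^3 - 44x^2 + 15x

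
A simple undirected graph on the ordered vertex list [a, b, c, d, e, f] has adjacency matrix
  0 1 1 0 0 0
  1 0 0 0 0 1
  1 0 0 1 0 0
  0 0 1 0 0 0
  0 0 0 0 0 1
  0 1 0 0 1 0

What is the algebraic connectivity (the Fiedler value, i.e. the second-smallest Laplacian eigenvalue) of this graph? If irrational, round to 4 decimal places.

0.2679

Each diagonal entry of L is the vertex degree and each off-diagonal entry is -1 where an edge is present, 0 otherwise; in the order [a, b, c, d, e, f] the diagonal is [2, 2, 2, 1, 1, 2]. The smallest Laplacian eigenvalue is always 0. The next one, lambda_2 = 0.2679, measures how hard the graph is to disconnect: larger values mean better connectivity. The eigenvalues sum to 10, which equals trace(L) = 2|E|.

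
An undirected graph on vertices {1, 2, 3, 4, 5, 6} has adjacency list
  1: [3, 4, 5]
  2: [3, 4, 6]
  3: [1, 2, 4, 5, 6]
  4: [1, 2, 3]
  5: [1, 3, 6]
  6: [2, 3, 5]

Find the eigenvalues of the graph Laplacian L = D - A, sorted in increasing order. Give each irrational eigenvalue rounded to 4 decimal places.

Reading degrees in the order [1, 2, 3, 4, 5, 6] gives [3, 3, 5, 3, 3, 3]; set D = diag(3, 3, 5, 3, 3, 3) and form L = D - A. Since every row of L sums to 0, the all-ones vector is in the kernel and 0 is an eigenvalue. By the matrix-tree theorem the graph has (1/6) * product of the nonzero eigenvalues = 121 spanning trees. The eigenvalues sum to 20, which equals trace(L) = 2|E|.

[0, 2.3820, 2.3820, 4.6180, 4.6180, 6]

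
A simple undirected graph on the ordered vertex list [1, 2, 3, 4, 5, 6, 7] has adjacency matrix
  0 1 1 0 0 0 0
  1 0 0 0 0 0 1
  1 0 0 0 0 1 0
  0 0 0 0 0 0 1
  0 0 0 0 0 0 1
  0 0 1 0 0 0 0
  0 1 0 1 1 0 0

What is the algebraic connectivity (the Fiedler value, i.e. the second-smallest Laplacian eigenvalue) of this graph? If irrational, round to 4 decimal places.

0.2254

With the vertex order [1, 2, 3, 4, 5, 6, 7], the degrees are [2, 2, 2, 1, 1, 1, 3], giving D = diag(2, 2, 2, 1, 1, 1, 3) and L = D - A. Computing the eigenvalues of L and sorting gives [0, 0.2254, 1, 1, 2.1859, 3.3604, 4.2283]. The Fiedler value lambda_2 = 0.2254 is strictly positive, so the graph is connected. By the matrix-tree theorem the graph has (1/7) * product of the nonzero eigenvalues = 1 spanning tree.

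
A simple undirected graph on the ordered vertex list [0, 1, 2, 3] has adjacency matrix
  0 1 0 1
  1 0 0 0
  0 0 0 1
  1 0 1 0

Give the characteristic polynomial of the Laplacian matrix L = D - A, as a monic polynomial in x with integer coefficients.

x^4 - 6x^3 + 10x^2 - 4x

Each diagonal entry of L is the vertex degree and each off-diagonal entry is -1 where an edge is present, 0 otherwise; in the order [0, 1, 2, 3] the diagonal is [2, 1, 1, 2]. L has integer entries, so p(x) = det(xI - L) has integer coefficients. Expanding the determinant yields x^4 - 6x^3 + 10x^2 - 4x. The coefficient of x^3 equals -trace(L) = -6, matching the sum of degrees. The eigenvalues sum to 6, which equals trace(L) = 2|E|. The largest eigenvalue, 3.4142, is at most the vertex count 4.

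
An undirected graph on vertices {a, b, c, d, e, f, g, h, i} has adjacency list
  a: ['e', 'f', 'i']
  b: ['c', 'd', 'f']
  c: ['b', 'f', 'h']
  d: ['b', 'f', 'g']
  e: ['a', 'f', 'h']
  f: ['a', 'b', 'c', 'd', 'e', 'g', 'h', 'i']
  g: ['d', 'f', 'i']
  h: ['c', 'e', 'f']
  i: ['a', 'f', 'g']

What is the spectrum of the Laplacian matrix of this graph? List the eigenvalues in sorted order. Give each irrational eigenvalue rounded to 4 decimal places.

Reading degrees in the order [a, b, c, d, e, f, g, h, i] gives [3, 3, 3, 3, 3, 8, 3, 3, 3]; set D = diag(3, 3, 3, 3, 3, 8, 3, 3, 3) and form L = D - A. Since every row of L sums to 0, the all-ones vector is in the kernel and 0 is an eigenvalue.

[0, 1.5858, 1.5858, 3, 3, 4.4142, 4.4142, 5, 9]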